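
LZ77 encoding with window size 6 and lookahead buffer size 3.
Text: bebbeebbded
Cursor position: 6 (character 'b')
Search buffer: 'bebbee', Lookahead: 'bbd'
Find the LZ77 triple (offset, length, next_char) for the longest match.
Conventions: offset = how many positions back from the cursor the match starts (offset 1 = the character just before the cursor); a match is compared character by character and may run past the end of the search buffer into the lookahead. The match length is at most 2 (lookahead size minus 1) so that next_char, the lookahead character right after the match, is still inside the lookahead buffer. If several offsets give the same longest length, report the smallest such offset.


Try each offset into the search buffer:
  offset=1 (pos 5, char 'e'): match length 0
  offset=2 (pos 4, char 'e'): match length 0
  offset=3 (pos 3, char 'b'): match length 1
  offset=4 (pos 2, char 'b'): match length 2
  offset=5 (pos 1, char 'e'): match length 0
  offset=6 (pos 0, char 'b'): match length 1
Longest match has length 2 at offset 4.
next_char = character at position 6 + 2 = 8 -> 'd'

Best match: offset=4, length=2 (matching 'bb' starting at position 2)
LZ77 triple: (4, 2, 'd')


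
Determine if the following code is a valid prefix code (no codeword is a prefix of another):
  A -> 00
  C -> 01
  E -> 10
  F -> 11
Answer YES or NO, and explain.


Checking each pair (does one codeword prefix another?):
  A='00' vs C='01': no prefix
  A='00' vs E='10': no prefix
  A='00' vs F='11': no prefix
  C='01' vs A='00': no prefix
  C='01' vs E='10': no prefix
  C='01' vs F='11': no prefix
  E='10' vs A='00': no prefix
  E='10' vs C='01': no prefix
  E='10' vs F='11': no prefix
  F='11' vs A='00': no prefix
  F='11' vs C='01': no prefix
  F='11' vs E='10': no prefix
No violation found over all pairs.

YES -- this is a valid prefix code. No codeword is a prefix of any other codeword.


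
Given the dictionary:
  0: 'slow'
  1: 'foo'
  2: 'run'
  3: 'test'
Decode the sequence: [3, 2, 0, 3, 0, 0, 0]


Look up each index in the dictionary:
  3 -> 'test'
  2 -> 'run'
  0 -> 'slow'
  3 -> 'test'
  0 -> 'slow'
  0 -> 'slow'
  0 -> 'slow'

Decoded: "test run slow test slow slow slow"


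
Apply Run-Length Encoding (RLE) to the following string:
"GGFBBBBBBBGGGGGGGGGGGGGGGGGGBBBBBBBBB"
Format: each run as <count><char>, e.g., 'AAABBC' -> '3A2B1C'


Scanning runs left to right:
  i=0: run of 'G' x 2 -> '2G'
  i=2: run of 'F' x 1 -> '1F'
  i=3: run of 'B' x 7 -> '7B'
  i=10: run of 'G' x 18 -> '18G'
  i=28: run of 'B' x 9 -> '9B'

RLE = 2G1F7B18G9B


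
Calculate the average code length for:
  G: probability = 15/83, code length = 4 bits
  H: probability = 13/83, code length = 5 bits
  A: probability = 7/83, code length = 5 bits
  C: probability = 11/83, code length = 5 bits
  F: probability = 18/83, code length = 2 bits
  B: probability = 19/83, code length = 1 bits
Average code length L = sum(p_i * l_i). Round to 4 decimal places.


Weighted contributions p_i * l_i:
  G: (15/83) * 4 = 60/83
  H: (13/83) * 5 = 65/83
  A: (7/83) * 5 = 35/83
  C: (11/83) * 5 = 55/83
  F: (18/83) * 2 = 36/83
  B: (19/83) * 1 = 19/83
Sum = (60 + 65 + 35 + 55 + 36 + 19)/83 = 270/83

L = 270/83 = 3.2530 bits/symbol


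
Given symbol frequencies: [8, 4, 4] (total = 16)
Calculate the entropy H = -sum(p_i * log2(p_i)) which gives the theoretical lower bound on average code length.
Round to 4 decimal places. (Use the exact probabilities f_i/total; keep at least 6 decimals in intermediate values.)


Per-symbol terms -p_i * log2(p_i) with p_i = f_i/16:
  p = 8/16 = 0.500000: log2(p) = -1.000000, -p*log2(p) = 0.500000
  p = 4/16 = 0.250000: log2(p) = -2.000000, -p*log2(p) = 0.500000
  p = 4/16 = 0.250000: log2(p) = -2.000000, -p*log2(p) = 0.500000
H = 0.500000 + 0.500000 + 0.500000 = 1.500000

H = 1.5 bits/symbol


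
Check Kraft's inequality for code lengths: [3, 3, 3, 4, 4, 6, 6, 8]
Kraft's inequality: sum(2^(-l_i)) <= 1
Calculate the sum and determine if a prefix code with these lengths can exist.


Sum = 2^(-3) + 2^(-3) + 2^(-3) + 2^(-4) + 2^(-4) + 2^(-6) + 2^(-6) + 2^(-8)
    = 0.125 + 0.125 + 0.125 + 0.0625 + 0.0625 + 0.015625 + 0.015625 + 0.00390625
    = 137/256 = 0.53515625
Since 0.53515625 <= 1, Kraft's inequality IS satisfied.
A prefix code with these lengths CAN exist.

Kraft sum = 0.53515625. Satisfied.


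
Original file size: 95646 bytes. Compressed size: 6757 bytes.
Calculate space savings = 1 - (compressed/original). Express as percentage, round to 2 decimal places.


ratio = compressed/original = 6757/95646 = 0.070646
savings = 1 - ratio = 1 - 0.070646 = 0.929354
as a percentage: 0.929354 * 100 = 92.94%

Space savings = 1 - 6757/95646 = 92.94%


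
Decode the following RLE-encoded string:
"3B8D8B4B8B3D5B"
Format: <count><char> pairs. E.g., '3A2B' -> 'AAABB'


Expanding each <count><char> pair:
  3B -> 'BBB'
  8D -> 'DDDDDDDD'
  8B -> 'BBBBBBBB'
  4B -> 'BBBB'
  8B -> 'BBBBBBBB'
  3D -> 'DDD'
  5B -> 'BBBBB'

Decoded = BBBDDDDDDDDBBBBBBBBBBBBBBBBBBBBDDDBBBBB


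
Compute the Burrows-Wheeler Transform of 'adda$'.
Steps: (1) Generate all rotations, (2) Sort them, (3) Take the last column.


Rotations (sorted):
  0: $adda -> last char: a
  1: a$add -> last char: d
  2: adda$ -> last char: $
  3: da$ad -> last char: d
  4: dda$a -> last char: a


BWT = ad$da


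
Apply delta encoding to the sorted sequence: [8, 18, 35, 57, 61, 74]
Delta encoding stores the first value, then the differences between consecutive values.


First value: 8
Deltas:
  18 - 8 = 10
  35 - 18 = 17
  57 - 35 = 22
  61 - 57 = 4
  74 - 61 = 13


Delta encoded: [8, 10, 17, 22, 4, 13]


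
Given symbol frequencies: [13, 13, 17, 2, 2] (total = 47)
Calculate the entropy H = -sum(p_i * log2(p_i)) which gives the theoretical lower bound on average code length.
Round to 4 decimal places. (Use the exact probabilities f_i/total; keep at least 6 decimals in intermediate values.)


Per-symbol terms -p_i * log2(p_i) with p_i = f_i/47:
  p = 13/47 = 0.276596: log2(p) = -1.854149, -p*log2(p) = 0.512850
  p = 13/47 = 0.276596: log2(p) = -1.854149, -p*log2(p) = 0.512850
  p = 17/47 = 0.361702: log2(p) = -1.467126, -p*log2(p) = 0.530663
  p = 2/47 = 0.042553: log2(p) = -4.554589, -p*log2(p) = 0.193812
  p = 2/47 = 0.042553: log2(p) = -4.554589, -p*log2(p) = 0.193812
H = 0.512850 + 0.512850 + 0.530663 + 0.193812 + 0.193812 = 1.943987

H = 1.944 bits/symbol


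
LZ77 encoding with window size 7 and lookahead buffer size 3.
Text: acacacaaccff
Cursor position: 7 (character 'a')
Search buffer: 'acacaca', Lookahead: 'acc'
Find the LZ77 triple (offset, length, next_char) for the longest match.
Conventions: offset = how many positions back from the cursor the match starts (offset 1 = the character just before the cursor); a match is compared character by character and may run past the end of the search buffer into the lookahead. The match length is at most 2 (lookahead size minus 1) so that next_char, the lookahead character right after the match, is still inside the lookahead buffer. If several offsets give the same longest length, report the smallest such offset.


Try each offset into the search buffer:
  offset=1 (pos 6, char 'a'): match length 1
  offset=2 (pos 5, char 'c'): match length 0
  offset=3 (pos 4, char 'a'): match length 2
  offset=4 (pos 3, char 'c'): match length 0
  offset=5 (pos 2, char 'a'): match length 2
  offset=6 (pos 1, char 'c'): match length 0
  offset=7 (pos 0, char 'a'): match length 2
Longest match has length 2, found at offsets 3, 5, 7; take the smallest, offset 3.
next_char = character at position 7 + 2 = 9 -> 'c'

Best match: offset=3, length=2 (matching 'ac' starting at position 4)
LZ77 triple: (3, 2, 'c')


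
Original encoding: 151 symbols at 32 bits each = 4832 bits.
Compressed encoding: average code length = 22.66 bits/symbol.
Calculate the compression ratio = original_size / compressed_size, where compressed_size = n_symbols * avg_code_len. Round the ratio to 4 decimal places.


original_size = n_symbols * orig_bits = 151 * 32 = 4832 bits
compressed_size = n_symbols * avg_code_len = 151 * 22.66 = 3421.66 bits
ratio = original_size / compressed_size = 4832 / 3421.66 = 1.4122

Compression ratio = 1.4122


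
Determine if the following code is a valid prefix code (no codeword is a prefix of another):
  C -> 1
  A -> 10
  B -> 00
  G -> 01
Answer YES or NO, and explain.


Checking each pair (does one codeword prefix another?):
  C='1' vs A='10': prefix -- VIOLATION

NO -- this is NOT a valid prefix code. C (1) is a prefix of A (10).


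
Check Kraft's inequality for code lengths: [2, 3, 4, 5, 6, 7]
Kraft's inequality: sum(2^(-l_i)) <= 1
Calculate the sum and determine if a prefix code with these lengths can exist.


Sum = 2^(-2) + 2^(-3) + 2^(-4) + 2^(-5) + 2^(-6) + 2^(-7)
    = 0.25 + 0.125 + 0.0625 + 0.03125 + 0.015625 + 0.0078125
    = 63/128 = 0.4921875
Since 0.4921875 <= 1, Kraft's inequality IS satisfied.
A prefix code with these lengths CAN exist.

Kraft sum = 0.4921875. Satisfied.


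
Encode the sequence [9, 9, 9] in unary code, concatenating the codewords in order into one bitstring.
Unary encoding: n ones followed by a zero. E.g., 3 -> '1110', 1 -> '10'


Encode each number as n ones followed by a terminating 0:
  9 -> 1111111110 (10 bits)
  9 -> 1111111110 (10 bits)
  9 -> 1111111110 (10 bits)
Total length = 10 + 10 + 10 = 30 bits.

Unary([9, 9, 9]) = 111111111011111111101111111110 (30 bits)


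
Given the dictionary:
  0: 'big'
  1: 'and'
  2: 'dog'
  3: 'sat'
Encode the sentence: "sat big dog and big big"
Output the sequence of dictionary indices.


Look up each word in the dictionary:
  'sat' -> 3
  'big' -> 0
  'dog' -> 2
  'and' -> 1
  'big' -> 0
  'big' -> 0

Encoded: [3, 0, 2, 1, 0, 0]


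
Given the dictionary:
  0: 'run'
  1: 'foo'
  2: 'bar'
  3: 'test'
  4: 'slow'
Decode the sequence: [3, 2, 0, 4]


Look up each index in the dictionary:
  3 -> 'test'
  2 -> 'bar'
  0 -> 'run'
  4 -> 'slow'

Decoded: "test bar run slow"


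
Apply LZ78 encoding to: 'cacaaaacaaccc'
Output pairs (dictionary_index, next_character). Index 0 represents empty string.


LZ78 encoding steps:
Dictionary: {0: ''}
Step 1: w='' (idx 0), next='c' -> output (0, 'c'), add 'c' as idx 1
Step 2: w='' (idx 0), next='a' -> output (0, 'a'), add 'a' as idx 2
Step 3: w='c' (idx 1), next='a' -> output (1, 'a'), add 'ca' as idx 3
Step 4: w='a' (idx 2), next='a' -> output (2, 'a'), add 'aa' as idx 4
Step 5: w='a' (idx 2), next='c' -> output (2, 'c'), add 'ac' as idx 5
Step 6: w='aa' (idx 4), next='c' -> output (4, 'c'), add 'aac' as idx 6
Step 7: w='c' (idx 1), next='c' -> output (1, 'c'), add 'cc' as idx 7


Encoded: [(0, 'c'), (0, 'a'), (1, 'a'), (2, 'a'), (2, 'c'), (4, 'c'), (1, 'c')]


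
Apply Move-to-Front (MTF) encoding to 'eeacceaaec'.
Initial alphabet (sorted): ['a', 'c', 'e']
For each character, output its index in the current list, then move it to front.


MTF encoding:
'e': index 2 in ['a', 'c', 'e'] -> ['e', 'a', 'c']
'e': index 0 in ['e', 'a', 'c'] -> ['e', 'a', 'c']
'a': index 1 in ['e', 'a', 'c'] -> ['a', 'e', 'c']
'c': index 2 in ['a', 'e', 'c'] -> ['c', 'a', 'e']
'c': index 0 in ['c', 'a', 'e'] -> ['c', 'a', 'e']
'e': index 2 in ['c', 'a', 'e'] -> ['e', 'c', 'a']
'a': index 2 in ['e', 'c', 'a'] -> ['a', 'e', 'c']
'a': index 0 in ['a', 'e', 'c'] -> ['a', 'e', 'c']
'e': index 1 in ['a', 'e', 'c'] -> ['e', 'a', 'c']
'c': index 2 in ['e', 'a', 'c'] -> ['c', 'e', 'a']


Output: [2, 0, 1, 2, 0, 2, 2, 0, 1, 2]


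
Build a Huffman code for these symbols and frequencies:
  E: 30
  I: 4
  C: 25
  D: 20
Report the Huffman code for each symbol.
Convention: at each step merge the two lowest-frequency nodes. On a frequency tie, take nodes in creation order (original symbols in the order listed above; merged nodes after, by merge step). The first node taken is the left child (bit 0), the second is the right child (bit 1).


Huffman tree construction:
Step 1: Merge I(4) + D(20) = 24
Step 2: Merge (I+D)(24) + C(25) = 49
Step 3: Merge E(30) + ((I+D)+C)(49) = 79
Read each symbol's code off the tree from the root (left child = 0, right child = 1).

Codes:
  E: 0 (length 1)
  I: 100 (length 3)
  C: 11 (length 2)
  D: 101 (length 3)
Average code length: 152/79 = 1.9241 bits/symbol


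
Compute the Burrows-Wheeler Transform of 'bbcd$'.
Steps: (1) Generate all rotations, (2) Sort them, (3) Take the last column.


Rotations (sorted):
  0: $bbcd -> last char: d
  1: bbcd$ -> last char: $
  2: bcd$b -> last char: b
  3: cd$bb -> last char: b
  4: d$bbc -> last char: c


BWT = d$bbc


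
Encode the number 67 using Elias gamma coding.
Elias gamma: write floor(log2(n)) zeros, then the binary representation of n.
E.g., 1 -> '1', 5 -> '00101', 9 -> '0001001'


num_bits = floor(log2(67)) + 1 = 7
leading_zeros = num_bits - 1 = 6
binary(67) = 1000011

Elias gamma(67) = '000000' + '1000011' = 0000001000011 (13 bits)


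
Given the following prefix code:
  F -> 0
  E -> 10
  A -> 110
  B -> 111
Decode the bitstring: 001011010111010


Decoding step by step:
Bits 0 -> F
Bits 0 -> F
Bits 10 -> E
Bits 110 -> A
Bits 10 -> E
Bits 111 -> B
Bits 0 -> F
Bits 10 -> E


Decoded message: FFEAEBFE


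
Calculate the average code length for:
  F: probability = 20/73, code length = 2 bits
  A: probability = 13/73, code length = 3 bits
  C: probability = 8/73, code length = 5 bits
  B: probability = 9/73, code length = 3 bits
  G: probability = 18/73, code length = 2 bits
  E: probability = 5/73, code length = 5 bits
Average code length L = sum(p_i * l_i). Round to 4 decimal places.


Weighted contributions p_i * l_i:
  F: (20/73) * 2 = 40/73
  A: (13/73) * 3 = 39/73
  C: (8/73) * 5 = 40/73
  B: (9/73) * 3 = 27/73
  G: (18/73) * 2 = 36/73
  E: (5/73) * 5 = 25/73
Sum = (40 + 39 + 40 + 27 + 36 + 25)/73 = 207/73

L = 207/73 = 2.8356 bits/symbol


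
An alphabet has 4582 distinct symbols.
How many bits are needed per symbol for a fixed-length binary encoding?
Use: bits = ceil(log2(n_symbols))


log2(4582) = 12.1618
Bracket: 2^12 = 4096 < 4582 <= 2^13 = 8192
So ceil(log2(4582)) = 13

bits = ceil(log2(4582)) = ceil(12.1618) = 13 bits


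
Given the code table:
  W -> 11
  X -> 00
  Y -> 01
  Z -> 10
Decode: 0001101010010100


Decoding:
00 -> X
01 -> Y
10 -> Z
10 -> Z
10 -> Z
01 -> Y
01 -> Y
00 -> X


Result: XYZZZYYX


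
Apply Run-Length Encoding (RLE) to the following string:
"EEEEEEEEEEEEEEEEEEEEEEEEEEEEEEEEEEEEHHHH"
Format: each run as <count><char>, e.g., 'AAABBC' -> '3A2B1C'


Scanning runs left to right:
  i=0: run of 'E' x 36 -> '36E'
  i=36: run of 'H' x 4 -> '4H'

RLE = 36E4H


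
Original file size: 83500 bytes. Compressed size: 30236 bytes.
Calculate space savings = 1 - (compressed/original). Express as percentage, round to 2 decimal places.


ratio = compressed/original = 30236/83500 = 0.362108
savings = 1 - ratio = 1 - 0.362108 = 0.637892
as a percentage: 0.637892 * 100 = 63.79%

Space savings = 1 - 30236/83500 = 63.79%


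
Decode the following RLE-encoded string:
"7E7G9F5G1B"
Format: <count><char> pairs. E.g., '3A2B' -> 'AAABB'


Expanding each <count><char> pair:
  7E -> 'EEEEEEE'
  7G -> 'GGGGGGG'
  9F -> 'FFFFFFFFF'
  5G -> 'GGGGG'
  1B -> 'B'

Decoded = EEEEEEEGGGGGGGFFFFFFFFFGGGGGB


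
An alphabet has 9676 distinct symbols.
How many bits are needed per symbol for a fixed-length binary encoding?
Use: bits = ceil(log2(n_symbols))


log2(9676) = 13.2402
Bracket: 2^13 = 8192 < 9676 <= 2^14 = 16384
So ceil(log2(9676)) = 14

bits = ceil(log2(9676)) = ceil(13.2402) = 14 bits


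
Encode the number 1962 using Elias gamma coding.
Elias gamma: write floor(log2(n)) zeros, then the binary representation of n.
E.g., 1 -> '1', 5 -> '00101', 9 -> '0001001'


num_bits = floor(log2(1962)) + 1 = 11
leading_zeros = num_bits - 1 = 10
binary(1962) = 11110101010

Elias gamma(1962) = '0000000000' + '11110101010' = 000000000011110101010 (21 bits)


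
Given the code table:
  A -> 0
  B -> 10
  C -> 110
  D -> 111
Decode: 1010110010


Decoding:
10 -> B
10 -> B
110 -> C
0 -> A
10 -> B


Result: BBCAB


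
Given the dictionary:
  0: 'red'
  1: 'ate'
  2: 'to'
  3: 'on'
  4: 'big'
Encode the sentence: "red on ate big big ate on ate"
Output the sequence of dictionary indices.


Look up each word in the dictionary:
  'red' -> 0
  'on' -> 3
  'ate' -> 1
  'big' -> 4
  'big' -> 4
  'ate' -> 1
  'on' -> 3
  'ate' -> 1

Encoded: [0, 3, 1, 4, 4, 1, 3, 1]


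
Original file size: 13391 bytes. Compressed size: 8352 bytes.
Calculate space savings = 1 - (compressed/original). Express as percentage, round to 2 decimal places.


ratio = compressed/original = 8352/13391 = 0.623702
savings = 1 - ratio = 1 - 0.623702 = 0.376298
as a percentage: 0.376298 * 100 = 37.63%

Space savings = 1 - 8352/13391 = 37.63%


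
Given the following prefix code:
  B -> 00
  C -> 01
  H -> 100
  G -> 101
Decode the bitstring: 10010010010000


Decoding step by step:
Bits 100 -> H
Bits 100 -> H
Bits 100 -> H
Bits 100 -> H
Bits 00 -> B


Decoded message: HHHHB


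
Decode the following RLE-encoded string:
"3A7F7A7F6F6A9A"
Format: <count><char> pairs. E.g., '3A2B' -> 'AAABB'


Expanding each <count><char> pair:
  3A -> 'AAA'
  7F -> 'FFFFFFF'
  7A -> 'AAAAAAA'
  7F -> 'FFFFFFF'
  6F -> 'FFFFFF'
  6A -> 'AAAAAA'
  9A -> 'AAAAAAAAA'

Decoded = AAAFFFFFFFAAAAAAAFFFFFFFFFFFFFAAAAAAAAAAAAAAA


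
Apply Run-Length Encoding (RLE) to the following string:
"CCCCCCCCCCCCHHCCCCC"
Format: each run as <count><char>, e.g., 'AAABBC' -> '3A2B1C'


Scanning runs left to right:
  i=0: run of 'C' x 12 -> '12C'
  i=12: run of 'H' x 2 -> '2H'
  i=14: run of 'C' x 5 -> '5C'

RLE = 12C2H5C


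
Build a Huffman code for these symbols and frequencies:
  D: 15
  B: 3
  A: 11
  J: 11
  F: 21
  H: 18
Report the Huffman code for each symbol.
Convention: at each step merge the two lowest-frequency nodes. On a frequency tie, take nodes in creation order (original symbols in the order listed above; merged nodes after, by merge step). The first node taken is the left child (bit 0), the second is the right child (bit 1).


Huffman tree construction:
Step 1: Merge B(3) + A(11) = 14
Step 2: Merge J(11) + (B+A)(14) = 25
Step 3: Merge D(15) + H(18) = 33
Step 4: Merge F(21) + (J+(B+A))(25) = 46
Step 5: Merge (D+H)(33) + (F+(J+(B+A)))(46) = 79
Read each symbol's code off the tree from the root (left child = 0, right child = 1).

Codes:
  D: 00 (length 2)
  B: 1110 (length 4)
  A: 1111 (length 4)
  J: 110 (length 3)
  F: 10 (length 2)
  H: 01 (length 2)
Average code length: 197/79 = 2.4937 bits/symbol


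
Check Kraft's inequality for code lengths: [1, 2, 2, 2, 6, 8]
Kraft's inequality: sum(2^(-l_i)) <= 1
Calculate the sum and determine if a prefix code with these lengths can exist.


Sum = 2^(-1) + 2^(-2) + 2^(-2) + 2^(-2) + 2^(-6) + 2^(-8)
    = 0.5 + 0.25 + 0.25 + 0.25 + 0.015625 + 0.00390625
    = 325/256 = 1.26953125
Since 1.26953125 > 1, Kraft's inequality is NOT satisfied.
A prefix code with these lengths CANNOT exist.

Kraft sum = 1.26953125. Not satisfied.


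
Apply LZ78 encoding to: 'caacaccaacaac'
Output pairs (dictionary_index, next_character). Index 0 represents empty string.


LZ78 encoding steps:
Dictionary: {0: ''}
Step 1: w='' (idx 0), next='c' -> output (0, 'c'), add 'c' as idx 1
Step 2: w='' (idx 0), next='a' -> output (0, 'a'), add 'a' as idx 2
Step 3: w='a' (idx 2), next='c' -> output (2, 'c'), add 'ac' as idx 3
Step 4: w='ac' (idx 3), next='c' -> output (3, 'c'), add 'acc' as idx 4
Step 5: w='a' (idx 2), next='a' -> output (2, 'a'), add 'aa' as idx 5
Step 6: w='c' (idx 1), next='a' -> output (1, 'a'), add 'ca' as idx 6
Step 7: w='ac' (idx 3), end of input -> output (3, '')


Encoded: [(0, 'c'), (0, 'a'), (2, 'c'), (3, 'c'), (2, 'a'), (1, 'a'), (3, '')]


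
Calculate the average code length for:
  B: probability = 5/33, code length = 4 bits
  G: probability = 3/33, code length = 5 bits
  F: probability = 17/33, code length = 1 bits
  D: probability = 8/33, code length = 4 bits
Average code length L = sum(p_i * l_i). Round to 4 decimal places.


Weighted contributions p_i * l_i:
  B: (5/33) * 4 = 20/33
  G: (3/33) * 5 = 15/33
  F: (17/33) * 1 = 17/33
  D: (8/33) * 4 = 32/33
Sum = (20 + 15 + 17 + 32)/33 = 84/33

L = 84/33 = 2.5455 bits/symbol


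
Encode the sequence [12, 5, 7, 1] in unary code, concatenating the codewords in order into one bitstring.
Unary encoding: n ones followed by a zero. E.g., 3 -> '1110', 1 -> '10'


Encode each number as n ones followed by a terminating 0:
  12 -> 1111111111110 (13 bits)
  5 -> 111110 (6 bits)
  7 -> 11111110 (8 bits)
  1 -> 10 (2 bits)
Total length = 13 + 6 + 8 + 2 = 29 bits.

Unary([12, 5, 7, 1]) = 11111111111101111101111111010 (29 bits)


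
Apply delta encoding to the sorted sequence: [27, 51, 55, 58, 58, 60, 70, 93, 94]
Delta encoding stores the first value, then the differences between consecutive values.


First value: 27
Deltas:
  51 - 27 = 24
  55 - 51 = 4
  58 - 55 = 3
  58 - 58 = 0
  60 - 58 = 2
  70 - 60 = 10
  93 - 70 = 23
  94 - 93 = 1


Delta encoded: [27, 24, 4, 3, 0, 2, 10, 23, 1]


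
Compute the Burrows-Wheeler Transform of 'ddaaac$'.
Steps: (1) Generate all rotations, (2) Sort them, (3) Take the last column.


Rotations (sorted):
  0: $ddaaac -> last char: c
  1: aaac$dd -> last char: d
  2: aac$dda -> last char: a
  3: ac$ddaa -> last char: a
  4: c$ddaaa -> last char: a
  5: daaac$d -> last char: d
  6: ddaaac$ -> last char: $


BWT = cdaaad$


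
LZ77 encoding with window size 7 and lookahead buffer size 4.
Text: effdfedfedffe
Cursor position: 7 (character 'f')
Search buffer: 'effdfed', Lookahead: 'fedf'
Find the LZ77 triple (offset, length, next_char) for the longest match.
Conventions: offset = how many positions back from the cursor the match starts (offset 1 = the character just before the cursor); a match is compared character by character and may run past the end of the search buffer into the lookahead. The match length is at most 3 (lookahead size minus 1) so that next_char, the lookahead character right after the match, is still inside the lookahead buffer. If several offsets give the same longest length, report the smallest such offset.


Try each offset into the search buffer:
  offset=1 (pos 6, char 'd'): match length 0
  offset=2 (pos 5, char 'e'): match length 0
  offset=3 (pos 4, char 'f'): match length 3
  offset=4 (pos 3, char 'd'): match length 0
  offset=5 (pos 2, char 'f'): match length 1
  offset=6 (pos 1, char 'f'): match length 1
  offset=7 (pos 0, char 'e'): match length 0
Longest match has length 3 at offset 3.
next_char = character at position 7 + 3 = 10 -> 'f'

Best match: offset=3, length=3 (matching 'fed' starting at position 4)
LZ77 triple: (3, 3, 'f')


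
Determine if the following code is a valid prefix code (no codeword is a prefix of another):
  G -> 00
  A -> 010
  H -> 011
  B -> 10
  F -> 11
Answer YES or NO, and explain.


Checking each pair (does one codeword prefix another?):
  G='00' vs A='010': no prefix
  G='00' vs H='011': no prefix
  G='00' vs B='10': no prefix
  G='00' vs F='11': no prefix
  A='010' vs G='00': no prefix
  A='010' vs H='011': no prefix
  A='010' vs B='10': no prefix
  A='010' vs F='11': no prefix
  H='011' vs G='00': no prefix
  H='011' vs A='010': no prefix
  H='011' vs B='10': no prefix
  H='011' vs F='11': no prefix
  B='10' vs G='00': no prefix
  B='10' vs A='010': no prefix
  B='10' vs H='011': no prefix
  B='10' vs F='11': no prefix
  F='11' vs G='00': no prefix
  F='11' vs A='010': no prefix
  F='11' vs H='011': no prefix
  F='11' vs B='10': no prefix
No violation found over all pairs.

YES -- this is a valid prefix code. No codeword is a prefix of any other codeword.


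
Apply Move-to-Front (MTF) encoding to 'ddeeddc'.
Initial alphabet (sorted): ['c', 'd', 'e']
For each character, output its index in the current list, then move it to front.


MTF encoding:
'd': index 1 in ['c', 'd', 'e'] -> ['d', 'c', 'e']
'd': index 0 in ['d', 'c', 'e'] -> ['d', 'c', 'e']
'e': index 2 in ['d', 'c', 'e'] -> ['e', 'd', 'c']
'e': index 0 in ['e', 'd', 'c'] -> ['e', 'd', 'c']
'd': index 1 in ['e', 'd', 'c'] -> ['d', 'e', 'c']
'd': index 0 in ['d', 'e', 'c'] -> ['d', 'e', 'c']
'c': index 2 in ['d', 'e', 'c'] -> ['c', 'd', 'e']


Output: [1, 0, 2, 0, 1, 0, 2]


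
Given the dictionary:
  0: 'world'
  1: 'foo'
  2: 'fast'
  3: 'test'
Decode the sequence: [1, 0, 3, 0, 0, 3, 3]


Look up each index in the dictionary:
  1 -> 'foo'
  0 -> 'world'
  3 -> 'test'
  0 -> 'world'
  0 -> 'world'
  3 -> 'test'
  3 -> 'test'

Decoded: "foo world test world world test test"


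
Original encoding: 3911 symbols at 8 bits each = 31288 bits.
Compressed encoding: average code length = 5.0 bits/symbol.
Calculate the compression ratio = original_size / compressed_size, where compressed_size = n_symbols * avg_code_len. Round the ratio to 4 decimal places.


original_size = n_symbols * orig_bits = 3911 * 8 = 31288 bits
compressed_size = n_symbols * avg_code_len = 3911 * 5.0 = 19555.0 bits
ratio = original_size / compressed_size = 31288 / 19555.0 = 1.6

Compression ratio = 1.6


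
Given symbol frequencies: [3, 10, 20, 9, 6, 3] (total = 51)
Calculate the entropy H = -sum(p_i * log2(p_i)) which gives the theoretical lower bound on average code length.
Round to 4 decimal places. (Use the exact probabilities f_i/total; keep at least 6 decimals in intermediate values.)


Per-symbol terms -p_i * log2(p_i) with p_i = f_i/51:
  p = 3/51 = 0.058824: log2(p) = -4.087463, -p*log2(p) = 0.240439
  p = 10/51 = 0.196078: log2(p) = -2.350497, -p*log2(p) = 0.460882
  p = 20/51 = 0.392157: log2(p) = -1.350497, -p*log2(p) = 0.529607
  p = 9/51 = 0.176471: log2(p) = -2.502500, -p*log2(p) = 0.441618
  p = 6/51 = 0.117647: log2(p) = -3.087463, -p*log2(p) = 0.363231
  p = 3/51 = 0.058824: log2(p) = -4.087463, -p*log2(p) = 0.240439
H = 0.240439 + 0.460882 + 0.529607 + 0.441618 + 0.363231 + 0.240439 = 2.276216

H = 2.2762 bits/symbol


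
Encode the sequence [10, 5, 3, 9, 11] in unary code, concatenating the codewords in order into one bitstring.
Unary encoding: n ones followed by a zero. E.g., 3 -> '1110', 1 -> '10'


Encode each number as n ones followed by a terminating 0:
  10 -> 11111111110 (11 bits)
  5 -> 111110 (6 bits)
  3 -> 1110 (4 bits)
  9 -> 1111111110 (10 bits)
  11 -> 111111111110 (12 bits)
Total length = 11 + 6 + 4 + 10 + 12 = 43 bits.

Unary([10, 5, 3, 9, 11]) = 1111111111011111011101111111110111111111110 (43 bits)


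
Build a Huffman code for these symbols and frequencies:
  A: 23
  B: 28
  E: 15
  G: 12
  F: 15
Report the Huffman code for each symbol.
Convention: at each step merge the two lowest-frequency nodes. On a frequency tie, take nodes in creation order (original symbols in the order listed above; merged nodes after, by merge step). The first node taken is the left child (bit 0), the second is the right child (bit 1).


Huffman tree construction:
Step 1: Merge G(12) + E(15) = 27
Step 2: Merge F(15) + A(23) = 38
Step 3: Merge (G+E)(27) + B(28) = 55
Step 4: Merge (F+A)(38) + ((G+E)+B)(55) = 93
Read each symbol's code off the tree from the root (left child = 0, right child = 1).

Codes:
  A: 01 (length 2)
  B: 11 (length 2)
  E: 101 (length 3)
  G: 100 (length 3)
  F: 00 (length 2)
Average code length: 213/93 = 2.2903 bits/symbol


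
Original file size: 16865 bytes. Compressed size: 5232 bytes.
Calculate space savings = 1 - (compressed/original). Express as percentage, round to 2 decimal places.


ratio = compressed/original = 5232/16865 = 0.310228
savings = 1 - ratio = 1 - 0.310228 = 0.689772
as a percentage: 0.689772 * 100 = 68.98%

Space savings = 1 - 5232/16865 = 68.98%


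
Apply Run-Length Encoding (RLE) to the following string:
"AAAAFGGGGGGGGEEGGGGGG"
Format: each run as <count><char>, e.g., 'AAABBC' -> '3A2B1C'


Scanning runs left to right:
  i=0: run of 'A' x 4 -> '4A'
  i=4: run of 'F' x 1 -> '1F'
  i=5: run of 'G' x 8 -> '8G'
  i=13: run of 'E' x 2 -> '2E'
  i=15: run of 'G' x 6 -> '6G'

RLE = 4A1F8G2E6G


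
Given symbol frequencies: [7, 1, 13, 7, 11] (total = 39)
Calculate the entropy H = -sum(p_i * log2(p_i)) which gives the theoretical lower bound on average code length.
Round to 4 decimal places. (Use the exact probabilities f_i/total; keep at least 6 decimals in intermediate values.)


Per-symbol terms -p_i * log2(p_i) with p_i = f_i/39:
  p = 7/39 = 0.179487: log2(p) = -2.478047, -p*log2(p) = 0.444778
  p = 1/39 = 0.025641: log2(p) = -5.285402, -p*log2(p) = 0.135523
  p = 13/39 = 0.333333: log2(p) = -1.584963, -p*log2(p) = 0.528321
  p = 7/39 = 0.179487: log2(p) = -2.478047, -p*log2(p) = 0.444778
  p = 11/39 = 0.282051: log2(p) = -1.825971, -p*log2(p) = 0.515017
H = 0.444778 + 0.135523 + 0.528321 + 0.444778 + 0.515017 = 2.068417

H = 2.0684 bits/symbol


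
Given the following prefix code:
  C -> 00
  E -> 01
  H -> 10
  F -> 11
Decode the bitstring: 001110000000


Decoding step by step:
Bits 00 -> C
Bits 11 -> F
Bits 10 -> H
Bits 00 -> C
Bits 00 -> C
Bits 00 -> C


Decoded message: CFHCCC


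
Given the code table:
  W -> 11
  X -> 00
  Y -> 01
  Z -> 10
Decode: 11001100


Decoding:
11 -> W
00 -> X
11 -> W
00 -> X


Result: WXWX


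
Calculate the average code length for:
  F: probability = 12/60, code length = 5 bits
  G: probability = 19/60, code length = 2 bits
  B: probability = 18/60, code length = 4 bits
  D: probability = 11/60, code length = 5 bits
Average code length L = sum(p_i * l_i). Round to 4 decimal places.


Weighted contributions p_i * l_i:
  F: (12/60) * 5 = 60/60
  G: (19/60) * 2 = 38/60
  B: (18/60) * 4 = 72/60
  D: (11/60) * 5 = 55/60
Sum = (60 + 38 + 72 + 55)/60 = 225/60

L = 225/60 = 3.7500 bits/symbol


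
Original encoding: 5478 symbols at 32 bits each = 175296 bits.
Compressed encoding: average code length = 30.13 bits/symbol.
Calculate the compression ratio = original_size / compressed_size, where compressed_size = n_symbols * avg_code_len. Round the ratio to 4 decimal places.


original_size = n_symbols * orig_bits = 5478 * 32 = 175296 bits
compressed_size = n_symbols * avg_code_len = 5478 * 30.13 = 165052.14 bits
ratio = original_size / compressed_size = 175296 / 165052.14 = 1.0621

Compression ratio = 1.0621


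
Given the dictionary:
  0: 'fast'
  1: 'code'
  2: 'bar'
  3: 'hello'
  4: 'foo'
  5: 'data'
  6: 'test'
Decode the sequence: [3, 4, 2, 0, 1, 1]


Look up each index in the dictionary:
  3 -> 'hello'
  4 -> 'foo'
  2 -> 'bar'
  0 -> 'fast'
  1 -> 'code'
  1 -> 'code'

Decoded: "hello foo bar fast code code"


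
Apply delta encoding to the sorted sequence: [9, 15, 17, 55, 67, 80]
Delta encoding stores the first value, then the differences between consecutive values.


First value: 9
Deltas:
  15 - 9 = 6
  17 - 15 = 2
  55 - 17 = 38
  67 - 55 = 12
  80 - 67 = 13


Delta encoded: [9, 6, 2, 38, 12, 13]


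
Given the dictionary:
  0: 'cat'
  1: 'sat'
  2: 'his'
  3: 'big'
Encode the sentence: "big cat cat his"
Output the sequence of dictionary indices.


Look up each word in the dictionary:
  'big' -> 3
  'cat' -> 0
  'cat' -> 0
  'his' -> 2

Encoded: [3, 0, 0, 2]


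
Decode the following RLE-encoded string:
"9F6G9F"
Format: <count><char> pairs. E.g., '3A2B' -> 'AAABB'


Expanding each <count><char> pair:
  9F -> 'FFFFFFFFF'
  6G -> 'GGGGGG'
  9F -> 'FFFFFFFFF'

Decoded = FFFFFFFFFGGGGGGFFFFFFFFF


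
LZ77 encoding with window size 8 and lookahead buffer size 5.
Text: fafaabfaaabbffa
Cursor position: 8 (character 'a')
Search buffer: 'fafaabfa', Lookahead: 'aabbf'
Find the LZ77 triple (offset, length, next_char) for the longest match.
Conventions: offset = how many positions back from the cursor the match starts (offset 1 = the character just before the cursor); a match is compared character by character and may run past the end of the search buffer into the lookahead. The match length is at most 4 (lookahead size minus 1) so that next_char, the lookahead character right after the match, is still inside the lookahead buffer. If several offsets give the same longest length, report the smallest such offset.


Try each offset into the search buffer:
  offset=1 (pos 7, char 'a'): match length 2
  offset=2 (pos 6, char 'f'): match length 0
  offset=3 (pos 5, char 'b'): match length 0
  offset=4 (pos 4, char 'a'): match length 1
  offset=5 (pos 3, char 'a'): match length 3
  offset=6 (pos 2, char 'f'): match length 0
  offset=7 (pos 1, char 'a'): match length 1
  offset=8 (pos 0, char 'f'): match length 0
Longest match has length 3 at offset 5.
next_char = character at position 8 + 3 = 11 -> 'b'

Best match: offset=5, length=3 (matching 'aab' starting at position 3)
LZ77 triple: (5, 3, 'b')


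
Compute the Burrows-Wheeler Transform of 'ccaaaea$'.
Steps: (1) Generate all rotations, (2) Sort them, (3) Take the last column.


Rotations (sorted):
  0: $ccaaaea -> last char: a
  1: a$ccaaae -> last char: e
  2: aaaea$cc -> last char: c
  3: aaea$cca -> last char: a
  4: aea$ccaa -> last char: a
  5: caaaea$c -> last char: c
  6: ccaaaea$ -> last char: $
  7: ea$ccaaa -> last char: a


BWT = aecaac$a


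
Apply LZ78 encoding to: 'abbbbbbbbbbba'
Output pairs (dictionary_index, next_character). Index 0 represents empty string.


LZ78 encoding steps:
Dictionary: {0: ''}
Step 1: w='' (idx 0), next='a' -> output (0, 'a'), add 'a' as idx 1
Step 2: w='' (idx 0), next='b' -> output (0, 'b'), add 'b' as idx 2
Step 3: w='b' (idx 2), next='b' -> output (2, 'b'), add 'bb' as idx 3
Step 4: w='bb' (idx 3), next='b' -> output (3, 'b'), add 'bbb' as idx 4
Step 5: w='bbb' (idx 4), next='b' -> output (4, 'b'), add 'bbbb' as idx 5
Step 6: w='b' (idx 2), next='a' -> output (2, 'a'), add 'ba' as idx 6


Encoded: [(0, 'a'), (0, 'b'), (2, 'b'), (3, 'b'), (4, 'b'), (2, 'a')]


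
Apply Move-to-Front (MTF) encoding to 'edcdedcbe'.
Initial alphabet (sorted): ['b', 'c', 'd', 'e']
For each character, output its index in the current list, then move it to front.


MTF encoding:
'e': index 3 in ['b', 'c', 'd', 'e'] -> ['e', 'b', 'c', 'd']
'd': index 3 in ['e', 'b', 'c', 'd'] -> ['d', 'e', 'b', 'c']
'c': index 3 in ['d', 'e', 'b', 'c'] -> ['c', 'd', 'e', 'b']
'd': index 1 in ['c', 'd', 'e', 'b'] -> ['d', 'c', 'e', 'b']
'e': index 2 in ['d', 'c', 'e', 'b'] -> ['e', 'd', 'c', 'b']
'd': index 1 in ['e', 'd', 'c', 'b'] -> ['d', 'e', 'c', 'b']
'c': index 2 in ['d', 'e', 'c', 'b'] -> ['c', 'd', 'e', 'b']
'b': index 3 in ['c', 'd', 'e', 'b'] -> ['b', 'c', 'd', 'e']
'e': index 3 in ['b', 'c', 'd', 'e'] -> ['e', 'b', 'c', 'd']


Output: [3, 3, 3, 1, 2, 1, 2, 3, 3]


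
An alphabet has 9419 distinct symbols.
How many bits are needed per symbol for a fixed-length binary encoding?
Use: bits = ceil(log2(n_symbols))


log2(9419) = 13.2014
Bracket: 2^13 = 8192 < 9419 <= 2^14 = 16384
So ceil(log2(9419)) = 14

bits = ceil(log2(9419)) = ceil(13.2014) = 14 bits


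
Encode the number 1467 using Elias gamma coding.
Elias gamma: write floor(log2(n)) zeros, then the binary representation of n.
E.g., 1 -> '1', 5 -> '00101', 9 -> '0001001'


num_bits = floor(log2(1467)) + 1 = 11
leading_zeros = num_bits - 1 = 10
binary(1467) = 10110111011

Elias gamma(1467) = '0000000000' + '10110111011' = 000000000010110111011 (21 bits)


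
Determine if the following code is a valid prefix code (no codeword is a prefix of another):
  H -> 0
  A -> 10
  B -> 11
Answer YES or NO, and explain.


Checking each pair (does one codeword prefix another?):
  H='0' vs A='10': no prefix
  H='0' vs B='11': no prefix
  A='10' vs H='0': no prefix
  A='10' vs B='11': no prefix
  B='11' vs H='0': no prefix
  B='11' vs A='10': no prefix
No violation found over all pairs.

YES -- this is a valid prefix code. No codeword is a prefix of any other codeword.


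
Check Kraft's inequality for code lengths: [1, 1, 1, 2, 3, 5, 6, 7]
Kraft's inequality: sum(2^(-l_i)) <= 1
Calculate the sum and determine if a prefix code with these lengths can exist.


Sum = 2^(-1) + 2^(-1) + 2^(-1) + 2^(-2) + 2^(-3) + 2^(-5) + 2^(-6) + 2^(-7)
    = 0.5 + 0.5 + 0.5 + 0.25 + 0.125 + 0.03125 + 0.015625 + 0.0078125
    = 247/128 = 1.9296875
Since 1.9296875 > 1, Kraft's inequality is NOT satisfied.
A prefix code with these lengths CANNOT exist.

Kraft sum = 1.9296875. Not satisfied.


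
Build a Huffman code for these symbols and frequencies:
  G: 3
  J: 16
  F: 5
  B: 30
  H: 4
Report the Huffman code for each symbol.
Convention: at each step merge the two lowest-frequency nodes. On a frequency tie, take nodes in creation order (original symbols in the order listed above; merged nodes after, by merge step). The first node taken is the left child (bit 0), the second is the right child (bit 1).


Huffman tree construction:
Step 1: Merge G(3) + H(4) = 7
Step 2: Merge F(5) + (G+H)(7) = 12
Step 3: Merge (F+(G+H))(12) + J(16) = 28
Step 4: Merge ((F+(G+H))+J)(28) + B(30) = 58
Read each symbol's code off the tree from the root (left child = 0, right child = 1).

Codes:
  G: 0010 (length 4)
  J: 01 (length 2)
  F: 000 (length 3)
  B: 1 (length 1)
  H: 0011 (length 4)
Average code length: 105/58 = 1.8103 bits/symbol


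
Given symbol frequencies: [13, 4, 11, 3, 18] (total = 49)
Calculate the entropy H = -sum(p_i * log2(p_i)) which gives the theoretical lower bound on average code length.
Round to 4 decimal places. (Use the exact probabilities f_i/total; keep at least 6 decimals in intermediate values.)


Per-symbol terms -p_i * log2(p_i) with p_i = f_i/49:
  p = 13/49 = 0.265306: log2(p) = -1.914270, -p*log2(p) = 0.507868
  p = 4/49 = 0.081633: log2(p) = -3.614710, -p*log2(p) = 0.295078
  p = 11/49 = 0.224490: log2(p) = -2.155278, -p*log2(p) = 0.483838
  p = 3/49 = 0.061224: log2(p) = -4.029747, -p*log2(p) = 0.246719
  p = 18/49 = 0.367347: log2(p) = -1.444785, -p*log2(p) = 0.530737
H = 0.507868 + 0.295078 + 0.483838 + 0.246719 + 0.530737 = 2.064240

H = 2.0642 bits/symbol


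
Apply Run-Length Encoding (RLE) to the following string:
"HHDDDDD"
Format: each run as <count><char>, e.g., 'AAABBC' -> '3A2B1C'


Scanning runs left to right:
  i=0: run of 'H' x 2 -> '2H'
  i=2: run of 'D' x 5 -> '5D'

RLE = 2H5D


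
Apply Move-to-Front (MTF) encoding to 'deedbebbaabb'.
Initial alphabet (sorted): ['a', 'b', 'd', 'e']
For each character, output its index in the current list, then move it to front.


MTF encoding:
'd': index 2 in ['a', 'b', 'd', 'e'] -> ['d', 'a', 'b', 'e']
'e': index 3 in ['d', 'a', 'b', 'e'] -> ['e', 'd', 'a', 'b']
'e': index 0 in ['e', 'd', 'a', 'b'] -> ['e', 'd', 'a', 'b']
'd': index 1 in ['e', 'd', 'a', 'b'] -> ['d', 'e', 'a', 'b']
'b': index 3 in ['d', 'e', 'a', 'b'] -> ['b', 'd', 'e', 'a']
'e': index 2 in ['b', 'd', 'e', 'a'] -> ['e', 'b', 'd', 'a']
'b': index 1 in ['e', 'b', 'd', 'a'] -> ['b', 'e', 'd', 'a']
'b': index 0 in ['b', 'e', 'd', 'a'] -> ['b', 'e', 'd', 'a']
'a': index 3 in ['b', 'e', 'd', 'a'] -> ['a', 'b', 'e', 'd']
'a': index 0 in ['a', 'b', 'e', 'd'] -> ['a', 'b', 'e', 'd']
'b': index 1 in ['a', 'b', 'e', 'd'] -> ['b', 'a', 'e', 'd']
'b': index 0 in ['b', 'a', 'e', 'd'] -> ['b', 'a', 'e', 'd']


Output: [2, 3, 0, 1, 3, 2, 1, 0, 3, 0, 1, 0]


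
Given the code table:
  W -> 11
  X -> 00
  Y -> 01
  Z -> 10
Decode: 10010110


Decoding:
10 -> Z
01 -> Y
01 -> Y
10 -> Z


Result: ZYYZ


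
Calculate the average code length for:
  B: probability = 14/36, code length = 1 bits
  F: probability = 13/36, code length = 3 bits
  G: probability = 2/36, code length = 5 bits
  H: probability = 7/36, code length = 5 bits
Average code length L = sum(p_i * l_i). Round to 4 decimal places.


Weighted contributions p_i * l_i:
  B: (14/36) * 1 = 14/36
  F: (13/36) * 3 = 39/36
  G: (2/36) * 5 = 10/36
  H: (7/36) * 5 = 35/36
Sum = (14 + 39 + 10 + 35)/36 = 98/36

L = 98/36 = 2.7222 bits/symbol


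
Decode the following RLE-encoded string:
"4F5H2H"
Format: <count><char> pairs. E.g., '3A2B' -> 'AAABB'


Expanding each <count><char> pair:
  4F -> 'FFFF'
  5H -> 'HHHHH'
  2H -> 'HH'

Decoded = FFFFHHHHHHH


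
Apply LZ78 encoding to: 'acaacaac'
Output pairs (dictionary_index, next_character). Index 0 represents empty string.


LZ78 encoding steps:
Dictionary: {0: ''}
Step 1: w='' (idx 0), next='a' -> output (0, 'a'), add 'a' as idx 1
Step 2: w='' (idx 0), next='c' -> output (0, 'c'), add 'c' as idx 2
Step 3: w='a' (idx 1), next='a' -> output (1, 'a'), add 'aa' as idx 3
Step 4: w='c' (idx 2), next='a' -> output (2, 'a'), add 'ca' as idx 4
Step 5: w='a' (idx 1), next='c' -> output (1, 'c'), add 'ac' as idx 5


Encoded: [(0, 'a'), (0, 'c'), (1, 'a'), (2, 'a'), (1, 'c')]
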